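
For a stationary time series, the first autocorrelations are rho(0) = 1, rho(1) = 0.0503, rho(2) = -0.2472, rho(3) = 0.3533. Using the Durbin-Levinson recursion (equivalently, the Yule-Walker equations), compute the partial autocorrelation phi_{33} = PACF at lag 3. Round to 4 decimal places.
\phi_{33} = 0.4080

The PACF at lag k is phi_{kk}, the last component of the solution
to the Yule-Walker system G_k phi = r_k where
  (G_k)_{ij} = rho(|i - j|), (r_k)_i = rho(i), i,j = 1..k.
Equivalently, Durbin-Levinson gives phi_{kk} iteratively:
  phi_{11} = rho(1)
  phi_{kk} = [rho(k) - sum_{j=1..k-1} phi_{k-1,j} rho(k-j)]
            / [1 - sum_{j=1..k-1} phi_{k-1,j} rho(j)],
  phi_{k,j} = phi_{k-1,j} - phi_{kk} phi_{k-1,k-j},  j = 1..k-1.
Step k = 1:
  phi_11 = rho(1) = 0.0503.
Step k = 2:
  phi_22 = [rho(2) - phi_11 rho(1)] / [1 - phi_11 rho(1)] = [-0.2472 - (0.0503)(0.0503)] / [1 - (0.0503)(0.0503)]
         = -0.24973009 / 0.99746991 = -0.250364.
  Update: phi_21 = phi_11 - phi_22 phi_11 = 0.0503 - (-0.250364)(0.0503) = 0.062893.
Step k = 3:
  phi_33 = [rho(3) - phi_21 rho(2) - phi_22 rho(1)] / [1 - phi_21 rho(1) - phi_22 rho(2)]
    numerator   = 0.3533 - (0.062893)(-0.2472) - (-0.250364)(0.0503) = 0.38144051
    denominator = 1 - (0.062893)(0.0503) - (-0.250364)(-0.2472) = 0.9349466
  phi_33 = 0.38144051 / 0.9349466 = 0.408.
Therefore phi_{33} = 0.4080.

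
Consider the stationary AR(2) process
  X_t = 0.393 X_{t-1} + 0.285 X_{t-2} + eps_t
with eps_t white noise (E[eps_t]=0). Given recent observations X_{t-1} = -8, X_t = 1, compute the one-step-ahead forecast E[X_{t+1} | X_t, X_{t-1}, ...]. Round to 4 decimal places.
E[X_{t+1} \mid \mathcal F_t] = -1.8870

For an AR(p) model X_t = c + sum_i phi_i X_{t-i} + eps_t, the
one-step-ahead conditional mean is
  E[X_{t+1} | X_t, ...] = c + sum_i phi_i X_{t+1-i}.
Substitute known values:
  E[X_{t+1} | ...] = (0.393) * (1) + (0.285) * (-8)
                   = -1.8870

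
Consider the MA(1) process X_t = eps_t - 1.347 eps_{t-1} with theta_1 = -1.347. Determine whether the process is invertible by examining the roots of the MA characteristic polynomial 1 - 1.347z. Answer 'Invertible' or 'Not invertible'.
\text{Not invertible}

The MA(q) characteristic polynomial is P(z) = 1 - 1.347z.
Invertibility requires all roots to lie outside the unit circle, i.e. |z| > 1 for every root.
This is linear in z: 1 + (-1.347) z = 0  =>  z = -1/(-1.347) = 0.74239,  |z| = 0.74239.
Moduli of all roots: 0.7424.
All moduli strictly greater than 1? No.
Verdict: Not invertible.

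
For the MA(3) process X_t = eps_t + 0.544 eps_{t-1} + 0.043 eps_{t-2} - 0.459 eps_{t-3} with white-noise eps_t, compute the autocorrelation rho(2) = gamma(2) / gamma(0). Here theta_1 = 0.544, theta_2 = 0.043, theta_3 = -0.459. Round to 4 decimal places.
\rho(2) = -0.1370

For an MA(q) process with theta_0 = 1, the autocovariance is
  gamma(k) = sigma^2 * sum_{i=0..q-k} theta_i * theta_{i+k},
and rho(k) = gamma(k) / gamma(0). Sigma^2 cancels.
  numerator   = (1)*(0.043) + (0.544)*(-0.459) = -0.206696.
  denominator = (1)^2 + (0.544)^2 + (0.043)^2 + (-0.459)^2 = 1.508466.
  rho(2) = -0.206696 / 1.508466 = -0.1370.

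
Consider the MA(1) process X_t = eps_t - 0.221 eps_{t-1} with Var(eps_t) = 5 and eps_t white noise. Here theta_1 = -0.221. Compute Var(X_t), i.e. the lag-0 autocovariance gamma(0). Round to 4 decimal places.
\gamma(0) = 5.2442

For an MA(q) process X_t = eps_t + sum_i theta_i eps_{t-i} with
Var(eps_t) = sigma^2, the variance is
  gamma(0) = sigma^2 * (1 + sum_i theta_i^2).
  sum_i theta_i^2 = (-0.221)^2 = 0.048841.
  gamma(0) = 5 * (1 + 0.048841) = 5 * 1.048841 = 5.244205, which rounds to 5.2442.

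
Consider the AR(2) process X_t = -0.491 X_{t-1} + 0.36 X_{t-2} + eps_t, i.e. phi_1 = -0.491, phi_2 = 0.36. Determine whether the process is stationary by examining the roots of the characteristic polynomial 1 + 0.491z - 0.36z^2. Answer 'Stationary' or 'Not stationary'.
\text{Stationary}

The AR(p) characteristic polynomial is P(z) = 1 + 0.491z - 0.36z^2.
Stationarity requires all roots to lie outside the unit circle, i.e. |z| > 1 for every root.
Set 1 + (0.491) z + (-0.36) z^2 = 0, i.e. a z^2 + b z + c = 0 with a = -0.36, b = 0.491, c = 1.
Discriminant D = b^2 - 4ac = (0.491)^2 - 4*(-0.36)*1 = 0.241081 - (-1.44) = 1.681081.
D >= 0, so the roots are real: z = (-b +/- sqrt(D)) / (2a) = (-0.491 +/- 1.296565) / (-0.72).
  z_1 = (-0.491 + 1.296565) / (-0.72) = -1.1188,   |z_1| = 1.1188.
  z_2 = (-0.491 - 1.296565) / (-0.72) = 2.4827,   |z_2| = 2.4827.
Moduli of all roots: 1.1188, 2.4827.
All moduli strictly greater than 1? Yes.
Verdict: Stationary.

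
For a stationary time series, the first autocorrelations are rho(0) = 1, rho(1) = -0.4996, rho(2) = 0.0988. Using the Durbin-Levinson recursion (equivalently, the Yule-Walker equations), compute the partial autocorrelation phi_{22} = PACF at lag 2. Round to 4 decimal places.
\phi_{22} = -0.2010

The PACF at lag k is phi_{kk}, the last component of the solution
to the Yule-Walker system G_k phi = r_k where
  (G_k)_{ij} = rho(|i - j|), (r_k)_i = rho(i), i,j = 1..k.
Equivalently, Durbin-Levinson gives phi_{kk} iteratively:
  phi_{11} = rho(1)
  phi_{kk} = [rho(k) - sum_{j=1..k-1} phi_{k-1,j} rho(k-j)]
            / [1 - sum_{j=1..k-1} phi_{k-1,j} rho(j)],
  phi_{k,j} = phi_{k-1,j} - phi_{kk} phi_{k-1,k-j},  j = 1..k-1.
Step k = 1:
  phi_11 = rho(1) = -0.4996.
Step k = 2:
  phi_22 = [rho(2) - phi_11 rho(1)] / [1 - phi_11 rho(1)] = [0.0988 - (-0.4996)(-0.4996)] / [1 - (-0.4996)(-0.4996)]
         = -0.15080016 / 0.75039984 = -0.201.
Therefore phi_{22} = -0.2010.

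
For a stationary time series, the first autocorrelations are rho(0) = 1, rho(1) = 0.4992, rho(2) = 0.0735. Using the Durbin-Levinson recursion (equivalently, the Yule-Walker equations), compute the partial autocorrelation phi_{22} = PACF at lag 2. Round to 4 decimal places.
\phi_{22} = -0.2340

The PACF at lag k is phi_{kk}, the last component of the solution
to the Yule-Walker system G_k phi = r_k where
  (G_k)_{ij} = rho(|i - j|), (r_k)_i = rho(i), i,j = 1..k.
Equivalently, Durbin-Levinson gives phi_{kk} iteratively:
  phi_{11} = rho(1)
  phi_{kk} = [rho(k) - sum_{j=1..k-1} phi_{k-1,j} rho(k-j)]
            / [1 - sum_{j=1..k-1} phi_{k-1,j} rho(j)],
  phi_{k,j} = phi_{k-1,j} - phi_{kk} phi_{k-1,k-j},  j = 1..k-1.
Step k = 1:
  phi_11 = rho(1) = 0.4992.
Step k = 2:
  phi_22 = [rho(2) - phi_11 rho(1)] / [1 - phi_11 rho(1)] = [0.0735 - (0.4992)(0.4992)] / [1 - (0.4992)(0.4992)]
         = -0.17570064 / 0.75079936 = -0.234.
Therefore phi_{22} = -0.2340.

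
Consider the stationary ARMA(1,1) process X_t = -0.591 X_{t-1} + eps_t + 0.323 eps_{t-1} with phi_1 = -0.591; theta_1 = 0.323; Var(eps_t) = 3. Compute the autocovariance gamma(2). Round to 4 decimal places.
\gamma(2) = 0.5908

Multiply the model equation by X_{t-k} and take expectations. With theta_0 = psi_0 = 1 and psi_j the MA(infinity) weights, this gives
  gamma(k) - sum_i phi_i gamma(k-i) = c_k,
  c_k = sigma^2 * sum_{j=k..q} theta_j psi_{j-k}   (c_k = 0 for k > q),
using gamma(-m) = gamma(m).
psi-weights needed (psi_j = theta_j + sum_i phi_i psi_{j-i}):
  psi_1 = theta_1 + phi_1 = 0.323 + (-0.591) = -0.268
Right-hand sides:
  c_0 = sigma^2 (1 + theta_1 psi_1) = 3 * (1 + (0.323)(-0.268)) = 3 * 0.913436 = 2.740308
  c_1 = sigma^2 theta_1 = 3 * (0.323) = 0.969
  c_2 = 0
Equations for k = 0 and k = 1 (AR order 1):
  gamma(0) = phi_1 gamma(1) + c_0
  gamma(1) = phi_1 gamma(0) + c_1
Substituting the second into the first: gamma(0) (1 - phi_1^2) = c_0 + phi_1 c_1, so
  gamma(0) = (c_0 + phi_1 c_1) / (1 - phi_1^2) = (2.740308 + (-0.591)(0.969)) / (1 - (-0.591)^2) = 2.167629 / 0.650719 = 3.331129.
  gamma(1) = phi_1 gamma(0) + c_1 = (-0.591)(3.331129) + (0.969) = -0.999697.
For k = 2 (> q): gamma(2) = phi_1 gamma(1) = (-0.591)(-0.999697) = 0.590821.
Therefore gamma(2) = 0.5908 (to 4 decimal places).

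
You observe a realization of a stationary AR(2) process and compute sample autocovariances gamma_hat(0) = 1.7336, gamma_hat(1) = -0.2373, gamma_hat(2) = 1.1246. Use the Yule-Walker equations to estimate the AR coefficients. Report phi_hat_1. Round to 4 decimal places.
\hat\phi_{1} = -0.0490

The Yule-Walker equations for an AR(p) process read, in matrix form,
  Gamma_p phi = r_p,   with   (Gamma_p)_{ij} = gamma(|i - j|),
                       (r_p)_i = gamma(i),   i,j = 1..p.
Substitute the sample gammas (Toeplitz matrix and right-hand side of size 2):
  Gamma_p = [[1.7336, -0.2373], [-0.2373, 1.7336]]
  r_p     = [-0.2373, 1.1246]
Written out:
  1.7336 phi_1 - 0.2373 phi_2 = -0.2373
  -0.2373 phi_1 + 1.7336 phi_2 = 1.1246
Solve by Cramer's rule:
  det = gamma(0)^2 - gamma(1)^2 = (1.7336)^2 - (-0.2373)^2 = 3.00536896 - 0.05631129 = 2.94905767
  phi_hat_1 = [gamma(1) gamma(0) - gamma(1) gamma(2)] / det = [(-0.2373)(1.7336) - (-0.2373)(1.1246)] / 2.94905767 = -0.1445157 / 2.94905767 = -0.049
  phi_hat_2 = [gamma(0) gamma(2) - gamma(1)^2] / det = [(1.7336)(1.1246) - (-0.2373)^2] / 2.94905767 = 1.89329527 / 2.94905767 = 0.642
So phi_hat = [-0.0490, 0.6420].
Therefore phi_hat_1 = -0.0490.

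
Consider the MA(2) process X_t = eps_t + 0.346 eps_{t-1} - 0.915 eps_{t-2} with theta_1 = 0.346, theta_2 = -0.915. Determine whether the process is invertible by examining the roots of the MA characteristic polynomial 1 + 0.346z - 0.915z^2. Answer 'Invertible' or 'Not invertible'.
\text{Not invertible}

The MA(q) characteristic polynomial is P(z) = 1 + 0.346z - 0.915z^2.
Invertibility requires all roots to lie outside the unit circle, i.e. |z| > 1 for every root.
Set 1 + (0.346) z + (-0.915) z^2 = 0, i.e. a z^2 + b z + c = 0 with a = -0.915, b = 0.346, c = 1.
Discriminant D = b^2 - 4ac = (0.346)^2 - 4*(-0.915)*1 = 0.119716 - (-3.66) = 3.779716.
D >= 0, so the roots are real: z = (-b +/- sqrt(D)) / (2a) = (-0.346 +/- 1.944149) / (-1.83).
  z_1 = (-0.346 + 1.944149) / (-1.83) = -0.8733,   |z_1| = 0.8733.
  z_2 = (-0.346 - 1.944149) / (-1.83) = 1.2514,   |z_2| = 1.2514.
Moduli of all roots: 0.8733, 1.2514.
All moduli strictly greater than 1? No.
Verdict: Not invertible.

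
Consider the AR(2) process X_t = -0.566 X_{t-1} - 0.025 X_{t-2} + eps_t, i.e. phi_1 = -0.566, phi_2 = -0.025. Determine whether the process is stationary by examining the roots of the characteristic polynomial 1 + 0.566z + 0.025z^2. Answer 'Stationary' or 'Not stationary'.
\text{Stationary}

The AR(p) characteristic polynomial is P(z) = 1 + 0.566z + 0.025z^2.
Stationarity requires all roots to lie outside the unit circle, i.e. |z| > 1 for every root.
Set 1 + (0.566) z + (0.025) z^2 = 0, i.e. a z^2 + b z + c = 0 with a = 0.025, b = 0.566, c = 1.
Discriminant D = b^2 - 4ac = (0.566)^2 - 4*(0.025)*1 = 0.320356 - (0.1) = 0.220356.
D >= 0, so the roots are real: z = (-b +/- sqrt(D)) / (2a) = (-0.566 +/- 0.469421) / (0.05).
  z_1 = (-0.566 + 0.469421) / (0.05) = -1.9316,   |z_1| = 1.9316.
  z_2 = (-0.566 - 0.469421) / (0.05) = -20.7084,   |z_2| = 20.7084.
Moduli of all roots: 1.9316, 20.7084.
All moduli strictly greater than 1? Yes.
Verdict: Stationary.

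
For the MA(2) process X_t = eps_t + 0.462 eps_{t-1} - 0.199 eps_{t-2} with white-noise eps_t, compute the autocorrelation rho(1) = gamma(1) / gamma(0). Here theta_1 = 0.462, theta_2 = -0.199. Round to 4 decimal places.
\rho(1) = 0.2953

For an MA(q) process with theta_0 = 1, the autocovariance is
  gamma(k) = sigma^2 * sum_{i=0..q-k} theta_i * theta_{i+k},
and rho(k) = gamma(k) / gamma(0). Sigma^2 cancels.
  numerator   = (1)*(0.462) + (0.462)*(-0.199) = 0.370062.
  denominator = (1)^2 + (0.462)^2 + (-0.199)^2 = 1.253045.
  rho(1) = 0.370062 / 1.253045 = 0.2953.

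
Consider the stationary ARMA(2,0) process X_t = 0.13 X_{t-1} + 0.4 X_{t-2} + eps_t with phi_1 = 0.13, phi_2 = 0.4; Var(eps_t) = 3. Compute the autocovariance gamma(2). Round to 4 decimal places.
\gamma(2) = 1.6045

Multiply the model equation by X_{t-k} and take expectations. With theta_0 = psi_0 = 1 and psi_j the MA(infinity) weights, this gives
  gamma(k) - sum_i phi_i gamma(k-i) = c_k,
  c_k = sigma^2 * sum_{j=k..q} theta_j psi_{j-k}   (c_k = 0 for k > q),
using gamma(-m) = gamma(m).
Pure AR (q = 0): c_0 = sigma^2 = 3, c_k = 0 for k >= 1.
Equations for k = 0, 1, 2 (AR order 2, c_2 = 0):
  (E0) gamma(0) = phi_1 gamma(1) + phi_2 gamma(2) + c_0
  (E1) gamma(1) = phi_1 gamma(0) + phi_2 gamma(1) + c_1
  (E2) gamma(2) = phi_1 gamma(1) + phi_2 gamma(0)
From (E1): gamma(1) = A gamma(0) + B with
  A = phi_1 / (1 - phi_2) = 0.13 / 0.6 = 0.216667,   B = c_1 / (1 - phi_2) = 0 / 0.6 = 0.
Insert (E2) into (E0): gamma(0) (1 - phi_2^2) = phi_1 (1 + phi_2) gamma(1) + c_0.
  phi_1 (1 + phi_2) = (0.13)(1.4) = 0.182,   1 - phi_2^2 = 0.84.
Replace gamma(1) by A gamma(0) + B and collect gamma(0):
  gamma(0) [0.84 - (0.182)(0.216667)] = c_0 = 3
  gamma(0) * 0.800567 = 3
  gamma(0) = 3 / 0.800567 = 3.747346.
  gamma(1) = A gamma(0) = (0.216667)(3.747346) = 0.811925.
  gamma(2) = phi_1 gamma(1) + phi_2 gamma(0) = (0.13)(0.811925) + (0.4)(3.747346) = 1.604488.
Therefore gamma(2) = 1.6045 (to 4 decimal places).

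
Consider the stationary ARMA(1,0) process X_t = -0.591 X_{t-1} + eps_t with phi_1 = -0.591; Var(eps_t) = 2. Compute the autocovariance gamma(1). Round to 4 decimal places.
\gamma(1) = -1.8165

Multiply the model equation by X_{t-k} and take expectations. With theta_0 = psi_0 = 1 and psi_j the MA(infinity) weights, this gives
  gamma(k) - sum_i phi_i gamma(k-i) = c_k,
  c_k = sigma^2 * sum_{j=k..q} theta_j psi_{j-k}   (c_k = 0 for k > q),
using gamma(-m) = gamma(m).
Pure AR (q = 0): c_0 = sigma^2 = 2, c_k = 0 for k >= 1.
Equations for k = 0 and k = 1 (AR order 1):
  gamma(0) = phi_1 gamma(1) + c_0
  gamma(1) = phi_1 gamma(0) + c_1
Substituting the second into the first: gamma(0) (1 - phi_1^2) = c_0 + phi_1 c_1, so
  gamma(0) = c_0 / (1 - phi_1^2) = 2 / (1 - (-0.591)^2) = 2 / 0.650719 = 3.073523.
  gamma(1) = phi_1 gamma(0) = (-0.591)(3.073523) = -1.816452.
Therefore gamma(1) = -1.8165 (to 4 decimal places).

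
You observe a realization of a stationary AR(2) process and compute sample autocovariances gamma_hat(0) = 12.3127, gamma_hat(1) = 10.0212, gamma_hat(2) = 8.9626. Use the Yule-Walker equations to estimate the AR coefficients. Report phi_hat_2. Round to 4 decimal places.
\hat\phi_{2} = 0.1940

The Yule-Walker equations for an AR(p) process read, in matrix form,
  Gamma_p phi = r_p,   with   (Gamma_p)_{ij} = gamma(|i - j|),
                       (r_p)_i = gamma(i),   i,j = 1..p.
Substitute the sample gammas (Toeplitz matrix and right-hand side of size 2):
  Gamma_p = [[12.3127, 10.0212], [10.0212, 12.3127]]
  r_p     = [10.0212, 8.9626]
Written out:
  12.3127 phi_1 + 10.0212 phi_2 = 10.0212
  10.0212 phi_1 + 12.3127 phi_2 = 8.9626
Solve by Cramer's rule:
  det = gamma(0)^2 - gamma(1)^2 = (12.3127)^2 - (10.0212)^2 = 151.60258129 - 100.42444944 = 51.17813185
  phi_hat_1 = [gamma(1) gamma(0) - gamma(1) gamma(2)] / det = [(10.0212)(12.3127) - (10.0212)(8.9626)] / 51.17813185 = 33.57202212 / 51.17813185 = 0.656
  phi_hat_2 = [gamma(0) gamma(2) - gamma(1)^2] / det = [(12.3127)(8.9626) - (10.0212)^2] / 51.17813185 = 9.92935558 / 51.17813185 = 0.194
So phi_hat = [0.6560, 0.1940].
Therefore phi_hat_2 = 0.1940.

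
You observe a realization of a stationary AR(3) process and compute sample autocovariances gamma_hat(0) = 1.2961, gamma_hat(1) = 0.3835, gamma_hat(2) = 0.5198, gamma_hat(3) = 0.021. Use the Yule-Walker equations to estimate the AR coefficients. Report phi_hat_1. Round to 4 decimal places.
\hat\phi_{1} = 0.2640

The Yule-Walker equations for an AR(p) process read, in matrix form,
  Gamma_p phi = r_p,   with   (Gamma_p)_{ij} = gamma(|i - j|),
                       (r_p)_i = gamma(i),   i,j = 1..p.
Substitute the sample gammas (Toeplitz matrix and right-hand side of size 3):
  Gamma_p = [[1.2961, 0.3835, 0.5198], [0.3835, 1.2961, 0.3835], [0.5198, 0.3835, 1.2961]]
  r_p     = [0.3835, 0.5198, 0.021]
Written out (R1..R3):
  (R1) 1.2961 phi_1 + 0.3835 phi_2 + 0.5198 phi_3 = 0.3835
  (R2) 0.3835 phi_1 + 1.2961 phi_2 + 0.3835 phi_3 = 0.5198
  (R3) 0.5198 phi_1 + 0.3835 phi_2 + 1.2961 phi_3 = 0.021
Gaussian elimination:
  R2 <- R2 - (0.3835/1.2961) R1 = R2 - (0.295888) R1:  1.182627 phi_2 + 0.229698 phi_3 = 0.406327
  R3 <- R3 - (0.5198/1.2961) R1 = R3 - (0.401049) R1:  0.229698 phi_2 + 1.087635 phi_3 = -0.132802
  R3 <- R3 - (0.229698/1.182627) R2 = R3 - (0.194227) R2:  1.043021 phi_3 = -0.211722
Back-substitution:
  phi_hat_3 = -0.211722 / 1.043021 = -0.202989
  phi_hat_2 = (0.406327 - (0.229698)(-0.202989)) / 1.182627 = 0.383006
  phi_hat_1 = (0.3835 - (0.3835)(0.383006) - (0.5198)(-0.202989)) / 1.2961 = 0.26397
So phi_hat = [0.2640, 0.3830, -0.2030].
Therefore phi_hat_1 = 0.2640.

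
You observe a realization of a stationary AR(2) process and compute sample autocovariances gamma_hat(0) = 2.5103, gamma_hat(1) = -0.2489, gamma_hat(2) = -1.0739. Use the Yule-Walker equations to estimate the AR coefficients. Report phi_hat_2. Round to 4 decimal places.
\hat\phi_{2} = -0.4420

The Yule-Walker equations for an AR(p) process read, in matrix form,
  Gamma_p phi = r_p,   with   (Gamma_p)_{ij} = gamma(|i - j|),
                       (r_p)_i = gamma(i),   i,j = 1..p.
Substitute the sample gammas (Toeplitz matrix and right-hand side of size 2):
  Gamma_p = [[2.5103, -0.2489], [-0.2489, 2.5103]]
  r_p     = [-0.2489, -1.0739]
Written out:
  2.5103 phi_1 - 0.2489 phi_2 = -0.2489
  -0.2489 phi_1 + 2.5103 phi_2 = -1.0739
Solve by Cramer's rule:
  det = gamma(0)^2 - gamma(1)^2 = (2.5103)^2 - (-0.2489)^2 = 6.30160609 - 0.06195121 = 6.23965488
  phi_hat_1 = [gamma(1) gamma(0) - gamma(1) gamma(2)] / det = [(-0.2489)(2.5103) - (-0.2489)(-1.0739)] / 6.23965488 = -0.89210738 / 6.23965488 = -0.143
  phi_hat_2 = [gamma(0) gamma(2) - gamma(1)^2] / det = [(2.5103)(-1.0739) - (-0.2489)^2] / 6.23965488 = -2.75776238 / 6.23965488 = -0.442
So phi_hat = [-0.1430, -0.4420].
Therefore phi_hat_2 = -0.4420.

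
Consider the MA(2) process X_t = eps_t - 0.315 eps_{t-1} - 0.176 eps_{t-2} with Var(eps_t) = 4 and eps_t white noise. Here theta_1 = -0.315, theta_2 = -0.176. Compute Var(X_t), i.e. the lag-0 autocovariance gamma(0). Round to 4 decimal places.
\gamma(0) = 4.5208

For an MA(q) process X_t = eps_t + sum_i theta_i eps_{t-i} with
Var(eps_t) = sigma^2, the variance is
  gamma(0) = sigma^2 * (1 + sum_i theta_i^2).
  sum_i theta_i^2 = (-0.315)^2 + (-0.176)^2 = 0.099225 + 0.030976 = 0.130201.
  gamma(0) = 4 * (1 + 0.130201) = 4 * 1.130201 = 4.520804, which rounds to 4.5208.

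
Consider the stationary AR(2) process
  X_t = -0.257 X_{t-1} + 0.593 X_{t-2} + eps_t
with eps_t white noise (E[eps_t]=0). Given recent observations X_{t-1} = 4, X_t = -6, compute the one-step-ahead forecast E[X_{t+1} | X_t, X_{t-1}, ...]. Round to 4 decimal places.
E[X_{t+1} \mid \mathcal F_t] = 3.9140

For an AR(p) model X_t = c + sum_i phi_i X_{t-i} + eps_t, the
one-step-ahead conditional mean is
  E[X_{t+1} | X_t, ...] = c + sum_i phi_i X_{t+1-i}.
Substitute known values:
  E[X_{t+1} | ...] = (-0.257) * (-6) + (0.593) * (4)
                   = 3.9140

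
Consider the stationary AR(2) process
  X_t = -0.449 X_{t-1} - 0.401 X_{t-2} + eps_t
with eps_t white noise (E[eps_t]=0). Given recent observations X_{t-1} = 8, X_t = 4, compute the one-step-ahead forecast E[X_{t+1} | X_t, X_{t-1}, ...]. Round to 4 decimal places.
E[X_{t+1} \mid \mathcal F_t] = -5.0040

For an AR(p) model X_t = c + sum_i phi_i X_{t-i} + eps_t, the
one-step-ahead conditional mean is
  E[X_{t+1} | X_t, ...] = c + sum_i phi_i X_{t+1-i}.
Substitute known values:
  E[X_{t+1} | ...] = (-0.449) * (4) + (-0.401) * (8)
                   = -5.0040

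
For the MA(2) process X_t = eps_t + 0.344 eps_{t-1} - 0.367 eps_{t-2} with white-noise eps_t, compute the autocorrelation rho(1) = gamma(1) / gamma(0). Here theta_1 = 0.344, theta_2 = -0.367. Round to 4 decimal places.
\rho(1) = 0.1738

For an MA(q) process with theta_0 = 1, the autocovariance is
  gamma(k) = sigma^2 * sum_{i=0..q-k} theta_i * theta_{i+k},
and rho(k) = gamma(k) / gamma(0). Sigma^2 cancels.
  numerator   = (1)*(0.344) + (0.344)*(-0.367) = 0.217752.
  denominator = (1)^2 + (0.344)^2 + (-0.367)^2 = 1.253025.
  rho(1) = 0.217752 / 1.253025 = 0.1738.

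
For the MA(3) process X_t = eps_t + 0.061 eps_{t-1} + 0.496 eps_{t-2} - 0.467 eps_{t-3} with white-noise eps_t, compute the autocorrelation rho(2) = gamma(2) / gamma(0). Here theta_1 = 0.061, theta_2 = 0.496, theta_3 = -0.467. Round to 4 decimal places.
\rho(2) = 0.3185

For an MA(q) process with theta_0 = 1, the autocovariance is
  gamma(k) = sigma^2 * sum_{i=0..q-k} theta_i * theta_{i+k},
and rho(k) = gamma(k) / gamma(0). Sigma^2 cancels.
  numerator   = (1)*(0.496) + (0.061)*(-0.467) = 0.467513.
  denominator = (1)^2 + (0.061)^2 + (0.496)^2 + (-0.467)^2 = 1.467826.
  rho(2) = 0.467513 / 1.467826 = 0.3185.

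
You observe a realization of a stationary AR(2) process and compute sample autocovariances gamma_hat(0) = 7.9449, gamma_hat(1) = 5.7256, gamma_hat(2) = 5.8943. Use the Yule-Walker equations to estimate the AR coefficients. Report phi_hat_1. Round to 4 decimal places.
\hat\phi_{1} = 0.3870

The Yule-Walker equations for an AR(p) process read, in matrix form,
  Gamma_p phi = r_p,   with   (Gamma_p)_{ij} = gamma(|i - j|),
                       (r_p)_i = gamma(i),   i,j = 1..p.
Substitute the sample gammas (Toeplitz matrix and right-hand side of size 2):
  Gamma_p = [[7.9449, 5.7256], [5.7256, 7.9449]]
  r_p     = [5.7256, 5.8943]
Written out:
  7.9449 phi_1 + 5.7256 phi_2 = 5.7256
  5.7256 phi_1 + 7.9449 phi_2 = 5.8943
Solve by Cramer's rule:
  det = gamma(0)^2 - gamma(1)^2 = (7.9449)^2 - (5.7256)^2 = 63.12143601 - 32.78249536 = 30.33894065
  phi_hat_1 = [gamma(1) gamma(0) - gamma(1) gamma(2)] / det = [(5.7256)(7.9449) - (5.7256)(5.8943)] / 30.33894065 = 11.74091536 / 30.33894065 = 0.387
  phi_hat_2 = [gamma(0) gamma(2) - gamma(1)^2] / det = [(7.9449)(5.8943) - (5.7256)^2] / 30.33894065 = 14.04712871 / 30.33894065 = 0.463
So phi_hat = [0.3870, 0.4630].
Therefore phi_hat_1 = 0.3870.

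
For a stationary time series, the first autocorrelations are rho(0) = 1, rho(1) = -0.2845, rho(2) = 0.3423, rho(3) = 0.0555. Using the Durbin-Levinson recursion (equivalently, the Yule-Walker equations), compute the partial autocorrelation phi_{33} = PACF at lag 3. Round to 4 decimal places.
\phi_{33} = 0.2440

The PACF at lag k is phi_{kk}, the last component of the solution
to the Yule-Walker system G_k phi = r_k where
  (G_k)_{ij} = rho(|i - j|), (r_k)_i = rho(i), i,j = 1..k.
Equivalently, Durbin-Levinson gives phi_{kk} iteratively:
  phi_{11} = rho(1)
  phi_{kk} = [rho(k) - sum_{j=1..k-1} phi_{k-1,j} rho(k-j)]
            / [1 - sum_{j=1..k-1} phi_{k-1,j} rho(j)],
  phi_{k,j} = phi_{k-1,j} - phi_{kk} phi_{k-1,k-j},  j = 1..k-1.
Step k = 1:
  phi_11 = rho(1) = -0.2845.
Step k = 2:
  phi_22 = [rho(2) - phi_11 rho(1)] / [1 - phi_11 rho(1)] = [0.3423 - (-0.2845)(-0.2845)] / [1 - (-0.2845)(-0.2845)]
         = 0.26135975 / 0.91905975 = 0.284377.
  Update: phi_21 = phi_11 - phi_22 phi_11 = -0.2845 - (0.284377)(-0.2845) = -0.203595.
Step k = 3:
  phi_33 = [rho(3) - phi_21 rho(2) - phi_22 rho(1)] / [1 - phi_21 rho(1) - phi_22 rho(2)]
    numerator   = 0.0555 - (-0.203595)(0.3423) - (0.284377)(-0.2845) = 0.2060958
    denominator = 1 - (-0.203595)(-0.2845) - (0.284377)(0.3423) = 0.84473496
  phi_33 = 0.2060958 / 0.84473496 = 0.244.
Therefore phi_{33} = 0.2440.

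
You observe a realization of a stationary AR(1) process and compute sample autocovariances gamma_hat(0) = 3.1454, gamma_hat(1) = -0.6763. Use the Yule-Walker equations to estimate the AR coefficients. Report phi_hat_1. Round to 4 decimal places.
\hat\phi_{1} = -0.2150

The Yule-Walker equations for an AR(p) process read, in matrix form,
  Gamma_p phi = r_p,   with   (Gamma_p)_{ij} = gamma(|i - j|),
                       (r_p)_i = gamma(i),   i,j = 1..p.
Substitute the sample gammas (Toeplitz matrix and right-hand side of size 1):
  Gamma_p = [[3.1454]]
  r_p     = [-0.6763]
With p = 1 this is the single equation gamma(0) phi_1 = gamma(1):
  phi_hat_1 = gamma(1) / gamma(0) = -0.6763 / 3.1454 = -0.2150.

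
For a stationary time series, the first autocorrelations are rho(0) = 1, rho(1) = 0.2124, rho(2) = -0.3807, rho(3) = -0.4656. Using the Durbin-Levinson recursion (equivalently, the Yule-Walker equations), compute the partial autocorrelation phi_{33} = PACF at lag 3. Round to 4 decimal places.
\phi_{33} = -0.3320

The PACF at lag k is phi_{kk}, the last component of the solution
to the Yule-Walker system G_k phi = r_k where
  (G_k)_{ij} = rho(|i - j|), (r_k)_i = rho(i), i,j = 1..k.
Equivalently, Durbin-Levinson gives phi_{kk} iteratively:
  phi_{11} = rho(1)
  phi_{kk} = [rho(k) - sum_{j=1..k-1} phi_{k-1,j} rho(k-j)]
            / [1 - sum_{j=1..k-1} phi_{k-1,j} rho(j)],
  phi_{k,j} = phi_{k-1,j} - phi_{kk} phi_{k-1,k-j},  j = 1..k-1.
Step k = 1:
  phi_11 = rho(1) = 0.2124.
Step k = 2:
  phi_22 = [rho(2) - phi_11 rho(1)] / [1 - phi_11 rho(1)] = [-0.3807 - (0.2124)(0.2124)] / [1 - (0.2124)(0.2124)]
         = -0.42581376 / 0.95488624 = -0.445931.
  Update: phi_21 = phi_11 - phi_22 phi_11 = 0.2124 - (-0.445931)(0.2124) = 0.307116.
Step k = 3:
  phi_33 = [rho(3) - phi_21 rho(2) - phi_22 rho(1)] / [1 - phi_21 rho(1) - phi_22 rho(2)]
    numerator   = -0.4656 - (0.307116)(-0.3807) - (-0.445931)(0.2124) = -0.25396517
    denominator = 1 - (0.307116)(0.2124) - (-0.445931)(-0.3807) = 0.76500251
  phi_33 = -0.25396517 / 0.76500251 = -0.332.
Therefore phi_{33} = -0.3320.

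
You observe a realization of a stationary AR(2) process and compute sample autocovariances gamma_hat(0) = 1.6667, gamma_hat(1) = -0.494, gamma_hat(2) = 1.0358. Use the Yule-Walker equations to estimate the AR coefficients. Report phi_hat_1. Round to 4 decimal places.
\hat\phi_{1} = -0.1230

The Yule-Walker equations for an AR(p) process read, in matrix form,
  Gamma_p phi = r_p,   with   (Gamma_p)_{ij} = gamma(|i - j|),
                       (r_p)_i = gamma(i),   i,j = 1..p.
Substitute the sample gammas (Toeplitz matrix and right-hand side of size 2):
  Gamma_p = [[1.6667, -0.494], [-0.494, 1.6667]]
  r_p     = [-0.494, 1.0358]
Written out:
  1.6667 phi_1 - 0.494 phi_2 = -0.494
  -0.494 phi_1 + 1.6667 phi_2 = 1.0358
Solve by Cramer's rule:
  det = gamma(0)^2 - gamma(1)^2 = (1.6667)^2 - (-0.494)^2 = 2.77788889 - 0.244036 = 2.53385289
  phi_hat_1 = [gamma(1) gamma(0) - gamma(1) gamma(2)] / det = [(-0.494)(1.6667) - (-0.494)(1.0358)] / 2.53385289 = -0.3116646 / 2.53385289 = -0.123
  phi_hat_2 = [gamma(0) gamma(2) - gamma(1)^2] / det = [(1.6667)(1.0358) - (-0.494)^2] / 2.53385289 = 1.48233186 / 2.53385289 = 0.585
So phi_hat = [-0.1230, 0.5850].
Therefore phi_hat_1 = -0.1230.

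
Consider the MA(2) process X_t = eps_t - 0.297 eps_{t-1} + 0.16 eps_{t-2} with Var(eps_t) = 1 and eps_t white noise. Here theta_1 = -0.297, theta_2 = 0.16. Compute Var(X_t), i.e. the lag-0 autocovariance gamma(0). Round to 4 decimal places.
\gamma(0) = 1.1138

For an MA(q) process X_t = eps_t + sum_i theta_i eps_{t-i} with
Var(eps_t) = sigma^2, the variance is
  gamma(0) = sigma^2 * (1 + sum_i theta_i^2).
  sum_i theta_i^2 = (-0.297)^2 + (0.16)^2 = 0.088209 + 0.0256 = 0.113809.
  gamma(0) = 1 * (1 + 0.113809) = 1 * 1.113809 = 1.113809, which rounds to 1.1138.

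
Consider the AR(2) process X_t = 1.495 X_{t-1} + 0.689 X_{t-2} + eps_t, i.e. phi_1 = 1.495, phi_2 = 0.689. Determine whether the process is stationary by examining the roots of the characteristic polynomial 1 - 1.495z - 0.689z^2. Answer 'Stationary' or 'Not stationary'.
\text{Not stationary}

The AR(p) characteristic polynomial is P(z) = 1 - 1.495z - 0.689z^2.
Stationarity requires all roots to lie outside the unit circle, i.e. |z| > 1 for every root.
Set 1 + (-1.495) z + (-0.689) z^2 = 0, i.e. a z^2 + b z + c = 0 with a = -0.689, b = -1.495, c = 1.
Discriminant D = b^2 - 4ac = (-1.495)^2 - 4*(-0.689)*1 = 2.235025 - (-2.756) = 4.991025.
D >= 0, so the roots are real: z = (-b +/- sqrt(D)) / (2a) = (1.495 +/- 2.23406) / (-1.378).
  z_1 = (1.495 + 2.23406) / (-1.378) = -2.7061,   |z_1| = 2.7061.
  z_2 = (1.495 - 2.23406) / (-1.378) = 0.5363,   |z_2| = 0.5363.
Moduli of all roots: 2.7061, 0.5363.
All moduli strictly greater than 1? No.
Verdict: Not stationary.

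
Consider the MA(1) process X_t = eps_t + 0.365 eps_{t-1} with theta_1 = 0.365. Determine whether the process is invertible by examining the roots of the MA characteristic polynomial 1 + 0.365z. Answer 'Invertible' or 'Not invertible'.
\text{Invertible}

The MA(q) characteristic polynomial is P(z) = 1 + 0.365z.
Invertibility requires all roots to lie outside the unit circle, i.e. |z| > 1 for every root.
This is linear in z: 1 + (0.365) z = 0  =>  z = -1/(0.365) = -2.739726,  |z| = 2.739726.
Moduli of all roots: 2.7397.
All moduli strictly greater than 1? Yes.
Verdict: Invertible.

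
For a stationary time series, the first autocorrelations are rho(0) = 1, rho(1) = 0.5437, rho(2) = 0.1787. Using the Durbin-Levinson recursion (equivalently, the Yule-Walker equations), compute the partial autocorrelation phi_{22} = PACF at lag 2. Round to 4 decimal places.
\phi_{22} = -0.1660

The PACF at lag k is phi_{kk}, the last component of the solution
to the Yule-Walker system G_k phi = r_k where
  (G_k)_{ij} = rho(|i - j|), (r_k)_i = rho(i), i,j = 1..k.
Equivalently, Durbin-Levinson gives phi_{kk} iteratively:
  phi_{11} = rho(1)
  phi_{kk} = [rho(k) - sum_{j=1..k-1} phi_{k-1,j} rho(k-j)]
            / [1 - sum_{j=1..k-1} phi_{k-1,j} rho(j)],
  phi_{k,j} = phi_{k-1,j} - phi_{kk} phi_{k-1,k-j},  j = 1..k-1.
Step k = 1:
  phi_11 = rho(1) = 0.5437.
Step k = 2:
  phi_22 = [rho(2) - phi_11 rho(1)] / [1 - phi_11 rho(1)] = [0.1787 - (0.5437)(0.5437)] / [1 - (0.5437)(0.5437)]
         = -0.11690969 / 0.70439031 = -0.166.
Therefore phi_{22} = -0.1660.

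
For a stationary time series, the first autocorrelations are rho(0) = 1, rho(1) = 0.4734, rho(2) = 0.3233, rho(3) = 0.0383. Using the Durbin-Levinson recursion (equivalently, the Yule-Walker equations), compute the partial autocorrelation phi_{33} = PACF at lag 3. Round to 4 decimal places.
\phi_{33} = -0.2040

The PACF at lag k is phi_{kk}, the last component of the solution
to the Yule-Walker system G_k phi = r_k where
  (G_k)_{ij} = rho(|i - j|), (r_k)_i = rho(i), i,j = 1..k.
Equivalently, Durbin-Levinson gives phi_{kk} iteratively:
  phi_{11} = rho(1)
  phi_{kk} = [rho(k) - sum_{j=1..k-1} phi_{k-1,j} rho(k-j)]
            / [1 - sum_{j=1..k-1} phi_{k-1,j} rho(j)],
  phi_{k,j} = phi_{k-1,j} - phi_{kk} phi_{k-1,k-j},  j = 1..k-1.
Step k = 1:
  phi_11 = rho(1) = 0.4734.
Step k = 2:
  phi_22 = [rho(2) - phi_11 rho(1)] / [1 - phi_11 rho(1)] = [0.3233 - (0.4734)(0.4734)] / [1 - (0.4734)(0.4734)]
         = 0.09919244 / 0.77589244 = 0.127843.
  Update: phi_21 = phi_11 - phi_22 phi_11 = 0.4734 - (0.127843)(0.4734) = 0.412879.
Step k = 3:
  phi_33 = [rho(3) - phi_21 rho(2) - phi_22 rho(1)] / [1 - phi_21 rho(1) - phi_22 rho(2)]
    numerator   = 0.0383 - (0.412879)(0.3233) - (0.127843)(0.4734) = -0.15570471
    denominator = 1 - (0.412879)(0.4734) - (0.127843)(0.3233) = 0.76321138
  phi_33 = -0.15570471 / 0.76321138 = -0.204.
Therefore phi_{33} = -0.2040.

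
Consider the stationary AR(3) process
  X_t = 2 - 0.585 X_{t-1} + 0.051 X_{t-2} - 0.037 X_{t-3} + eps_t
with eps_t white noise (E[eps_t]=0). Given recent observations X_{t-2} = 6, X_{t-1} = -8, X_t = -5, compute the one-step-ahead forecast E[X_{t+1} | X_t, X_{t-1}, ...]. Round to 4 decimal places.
E[X_{t+1} \mid \mathcal F_t] = 4.2950

For an AR(p) model X_t = c + sum_i phi_i X_{t-i} + eps_t, the
one-step-ahead conditional mean is
  E[X_{t+1} | X_t, ...] = c + sum_i phi_i X_{t+1-i}.
Substitute known values:
  E[X_{t+1} | ...] = 2 + (-0.585) * (-5) + (0.051) * (-8) + (-0.037) * (6)
                   = 4.2950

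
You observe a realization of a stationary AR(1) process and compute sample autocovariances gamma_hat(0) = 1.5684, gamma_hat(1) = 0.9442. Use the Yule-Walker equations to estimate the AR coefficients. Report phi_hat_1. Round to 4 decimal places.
\hat\phi_{1} = 0.6020

The Yule-Walker equations for an AR(p) process read, in matrix form,
  Gamma_p phi = r_p,   with   (Gamma_p)_{ij} = gamma(|i - j|),
                       (r_p)_i = gamma(i),   i,j = 1..p.
Substitute the sample gammas (Toeplitz matrix and right-hand side of size 1):
  Gamma_p = [[1.5684]]
  r_p     = [0.9442]
With p = 1 this is the single equation gamma(0) phi_1 = gamma(1):
  phi_hat_1 = gamma(1) / gamma(0) = 0.9442 / 1.5684 = 0.6020.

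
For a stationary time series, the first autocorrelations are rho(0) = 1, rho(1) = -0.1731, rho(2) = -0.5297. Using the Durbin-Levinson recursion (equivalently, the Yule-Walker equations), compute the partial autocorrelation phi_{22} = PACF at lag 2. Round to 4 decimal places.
\phi_{22} = -0.5770

The PACF at lag k is phi_{kk}, the last component of the solution
to the Yule-Walker system G_k phi = r_k where
  (G_k)_{ij} = rho(|i - j|), (r_k)_i = rho(i), i,j = 1..k.
Equivalently, Durbin-Levinson gives phi_{kk} iteratively:
  phi_{11} = rho(1)
  phi_{kk} = [rho(k) - sum_{j=1..k-1} phi_{k-1,j} rho(k-j)]
            / [1 - sum_{j=1..k-1} phi_{k-1,j} rho(j)],
  phi_{k,j} = phi_{k-1,j} - phi_{kk} phi_{k-1,k-j},  j = 1..k-1.
Step k = 1:
  phi_11 = rho(1) = -0.1731.
Step k = 2:
  phi_22 = [rho(2) - phi_11 rho(1)] / [1 - phi_11 rho(1)] = [-0.5297 - (-0.1731)(-0.1731)] / [1 - (-0.1731)(-0.1731)]
         = -0.55966361 / 0.97003639 = -0.577.
Therefore phi_{22} = -0.5770.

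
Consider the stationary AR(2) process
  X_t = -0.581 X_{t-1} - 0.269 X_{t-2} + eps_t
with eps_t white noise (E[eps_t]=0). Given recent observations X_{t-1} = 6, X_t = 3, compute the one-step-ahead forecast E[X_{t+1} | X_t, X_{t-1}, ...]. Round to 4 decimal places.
E[X_{t+1} \mid \mathcal F_t] = -3.3570

For an AR(p) model X_t = c + sum_i phi_i X_{t-i} + eps_t, the
one-step-ahead conditional mean is
  E[X_{t+1} | X_t, ...] = c + sum_i phi_i X_{t+1-i}.
Substitute known values:
  E[X_{t+1} | ...] = (-0.581) * (3) + (-0.269) * (6)
                   = -3.3570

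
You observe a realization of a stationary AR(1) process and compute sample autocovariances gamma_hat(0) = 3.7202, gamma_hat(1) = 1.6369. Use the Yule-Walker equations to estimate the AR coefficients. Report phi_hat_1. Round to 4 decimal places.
\hat\phi_{1} = 0.4400

The Yule-Walker equations for an AR(p) process read, in matrix form,
  Gamma_p phi = r_p,   with   (Gamma_p)_{ij} = gamma(|i - j|),
                       (r_p)_i = gamma(i),   i,j = 1..p.
Substitute the sample gammas (Toeplitz matrix and right-hand side of size 1):
  Gamma_p = [[3.7202]]
  r_p     = [1.6369]
With p = 1 this is the single equation gamma(0) phi_1 = gamma(1):
  phi_hat_1 = gamma(1) / gamma(0) = 1.6369 / 3.7202 = 0.4400.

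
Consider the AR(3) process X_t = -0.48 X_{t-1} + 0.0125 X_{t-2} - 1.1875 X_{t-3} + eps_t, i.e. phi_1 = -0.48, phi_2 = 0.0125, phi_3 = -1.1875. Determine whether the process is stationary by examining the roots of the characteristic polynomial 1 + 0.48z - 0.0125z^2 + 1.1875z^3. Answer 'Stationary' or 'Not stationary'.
\text{Not stationary}

The AR(p) characteristic polynomial is P(z) = 1 + 0.48z - 0.0125z^2 + 1.1875z^3.
Stationarity requires all roots to lie outside the unit circle, i.e. |z| > 1 for every root.
Degree 3: look for a simple real root z0 first, then factor out (1 - z/z0) and solve the remaining quadratic.
Testing z0 = -0.8: P(-0.8) = 1 + (0.48)(-0.8) + (-0.0125)(-0.8)^2 + (1.1875)(-0.8)^3
  = 1 + (-0.384) + (-0.008) + (-0.608) = 0.  So z_0 = -0.8 is a root, |z_0| = 0.8.
Divide out the factor (1 + 1.25 z) = (1 - z/z0) (since 1/z0 = -1.25):
  P(z) = (1 + 1.25 z)(1 + (-0.77) z + (0.95) z^2)
  [check: z-coef -0.77 - (-1.25) = 0.48; z^2-coef 0.95 - (-1.25)(-0.77) = -0.0125; z^3-coef -(-1.25)(0.95) = 1.1875.]
Remaining roots from the quadratic factor 1 + (-0.77) z + (0.95) z^2:
  Set 1 + (-0.77) z + (0.95) z^2 = 0, i.e. a z^2 + b z + c = 0 with a = 0.95, b = -0.77, c = 1.
  Discriminant D = b^2 - 4ac = (-0.77)^2 - 4*(0.95)*1 = 0.5929 - (3.8) = -3.2071.
  D < 0, so the roots are the complex-conjugate pair z = (-b +/- i sqrt(-D)) / (2a) = 0.4053 +/- 0.9425i.
  For a conjugate pair |z|^2 = z * conj(z) = (product of roots) = c/a = 1/(0.95) = 1.052632, so |z| = sqrt(1.052632) = 1.026 for both roots.
Moduli of all roots: 0.8000, 1.0260, 1.0260.
All moduli strictly greater than 1? No.
Verdict: Not stationary.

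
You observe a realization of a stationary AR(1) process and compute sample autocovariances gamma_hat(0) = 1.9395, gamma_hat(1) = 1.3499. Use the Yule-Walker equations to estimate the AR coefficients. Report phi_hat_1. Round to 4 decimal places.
\hat\phi_{1} = 0.6960

The Yule-Walker equations for an AR(p) process read, in matrix form,
  Gamma_p phi = r_p,   with   (Gamma_p)_{ij} = gamma(|i - j|),
                       (r_p)_i = gamma(i),   i,j = 1..p.
Substitute the sample gammas (Toeplitz matrix and right-hand side of size 1):
  Gamma_p = [[1.9395]]
  r_p     = [1.3499]
With p = 1 this is the single equation gamma(0) phi_1 = gamma(1):
  phi_hat_1 = gamma(1) / gamma(0) = 1.3499 / 1.9395 = 0.6960.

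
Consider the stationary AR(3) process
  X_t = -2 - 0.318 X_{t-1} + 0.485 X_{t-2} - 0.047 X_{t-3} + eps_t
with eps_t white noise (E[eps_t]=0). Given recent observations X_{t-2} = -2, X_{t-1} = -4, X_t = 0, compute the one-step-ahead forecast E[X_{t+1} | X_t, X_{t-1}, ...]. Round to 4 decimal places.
E[X_{t+1} \mid \mathcal F_t] = -3.8460

For an AR(p) model X_t = c + sum_i phi_i X_{t-i} + eps_t, the
one-step-ahead conditional mean is
  E[X_{t+1} | X_t, ...] = c + sum_i phi_i X_{t+1-i}.
Substitute known values:
  E[X_{t+1} | ...] = -2 + (-0.318) * (0) + (0.485) * (-4) + (-0.047) * (-2)
                   = -3.8460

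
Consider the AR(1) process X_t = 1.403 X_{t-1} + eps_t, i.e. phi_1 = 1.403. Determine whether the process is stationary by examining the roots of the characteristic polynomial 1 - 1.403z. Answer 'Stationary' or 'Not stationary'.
\text{Not stationary}

The AR(p) characteristic polynomial is P(z) = 1 - 1.403z.
Stationarity requires all roots to lie outside the unit circle, i.e. |z| > 1 for every root.
This is linear in z: 1 + (-1.403) z = 0  =>  z = -1/(-1.403) = 0.712758,  |z| = 0.712758.
Moduli of all roots: 0.7128.
All moduli strictly greater than 1? No.
Verdict: Not stationary.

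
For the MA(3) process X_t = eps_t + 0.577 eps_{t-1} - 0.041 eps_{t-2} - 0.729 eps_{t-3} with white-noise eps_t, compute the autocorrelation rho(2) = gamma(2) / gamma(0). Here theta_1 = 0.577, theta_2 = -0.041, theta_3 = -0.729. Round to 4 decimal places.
\rho(2) = -0.2474

For an MA(q) process with theta_0 = 1, the autocovariance is
  gamma(k) = sigma^2 * sum_{i=0..q-k} theta_i * theta_{i+k},
and rho(k) = gamma(k) / gamma(0). Sigma^2 cancels.
  numerator   = (1)*(-0.041) + (0.577)*(-0.729) = -0.461633.
  denominator = (1)^2 + (0.577)^2 + (-0.041)^2 + (-0.729)^2 = 1.866051.
  rho(2) = -0.461633 / 1.866051 = -0.2474.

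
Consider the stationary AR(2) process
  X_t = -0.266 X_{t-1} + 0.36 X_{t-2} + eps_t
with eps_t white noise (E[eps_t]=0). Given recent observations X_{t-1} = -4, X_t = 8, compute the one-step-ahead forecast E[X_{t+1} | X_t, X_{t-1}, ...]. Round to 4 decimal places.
E[X_{t+1} \mid \mathcal F_t] = -3.5680

For an AR(p) model X_t = c + sum_i phi_i X_{t-i} + eps_t, the
one-step-ahead conditional mean is
  E[X_{t+1} | X_t, ...] = c + sum_i phi_i X_{t+1-i}.
Substitute known values:
  E[X_{t+1} | ...] = (-0.266) * (8) + (0.36) * (-4)
                   = -3.5680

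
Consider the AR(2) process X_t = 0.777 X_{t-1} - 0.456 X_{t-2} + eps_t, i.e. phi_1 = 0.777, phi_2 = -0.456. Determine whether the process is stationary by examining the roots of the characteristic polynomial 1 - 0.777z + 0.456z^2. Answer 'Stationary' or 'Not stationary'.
\text{Stationary}

The AR(p) characteristic polynomial is P(z) = 1 - 0.777z + 0.456z^2.
Stationarity requires all roots to lie outside the unit circle, i.e. |z| > 1 for every root.
Set 1 + (-0.777) z + (0.456) z^2 = 0, i.e. a z^2 + b z + c = 0 with a = 0.456, b = -0.777, c = 1.
Discriminant D = b^2 - 4ac = (-0.777)^2 - 4*(0.456)*1 = 0.603729 - (1.824) = -1.220271.
D < 0, so the roots are the complex-conjugate pair z = (-b +/- i sqrt(-D)) / (2a) = 0.852 +/- 1.2112i.
For a conjugate pair |z|^2 = z * conj(z) = (product of roots) = c/a = 1/(0.456) = 2.192982, so |z| = sqrt(2.192982) = 1.4809 for both roots.
Moduli of all roots: 1.4809, 1.4809.
All moduli strictly greater than 1? Yes.
Verdict: Stationary.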